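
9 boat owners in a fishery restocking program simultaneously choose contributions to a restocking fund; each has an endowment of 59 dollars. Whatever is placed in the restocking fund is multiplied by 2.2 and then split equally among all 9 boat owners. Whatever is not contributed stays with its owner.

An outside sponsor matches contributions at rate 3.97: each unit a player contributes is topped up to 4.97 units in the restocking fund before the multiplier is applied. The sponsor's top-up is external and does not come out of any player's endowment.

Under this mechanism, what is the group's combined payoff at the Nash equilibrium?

Under the mechanism each unit contributed yields 2.2 × 4.97 / 9 = 1.2149 back to its contributor per unit of net cost, which exceeds 1, making full contribution the dominant choice for everyone.
At the Nash equilibrium everyone contributes 59. Group total payoff = 2.2 × 4.97 × 531 = 5805.95.

5805.95 dollars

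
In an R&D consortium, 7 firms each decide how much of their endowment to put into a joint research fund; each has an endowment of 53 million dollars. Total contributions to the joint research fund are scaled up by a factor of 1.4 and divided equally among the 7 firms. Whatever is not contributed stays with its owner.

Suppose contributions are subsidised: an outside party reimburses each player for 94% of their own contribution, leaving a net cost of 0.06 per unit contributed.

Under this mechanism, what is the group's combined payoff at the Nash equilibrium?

868.14 million dollars

The effective private return per unit is now (1.4/7) / 0.06 = 3.3333 > 1, so every player's dominant strategy flips to full contribution.
At the Nash equilibrium everyone contributes 53. Group total payoff = 7 × (53 × 0.94 + 1.4 × 53) = 868.14.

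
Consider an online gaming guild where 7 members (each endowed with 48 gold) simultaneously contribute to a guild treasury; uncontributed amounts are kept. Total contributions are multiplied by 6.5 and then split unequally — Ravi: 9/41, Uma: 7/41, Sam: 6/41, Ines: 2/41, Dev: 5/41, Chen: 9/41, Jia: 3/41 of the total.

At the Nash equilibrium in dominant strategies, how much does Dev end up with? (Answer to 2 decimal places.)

162.15 gold

Player j's private return per contributed unit is 6.5 × (j's share). Contributing is weakly dominant for j when that share is at least 1/6.5 = 0.1538, and contributing 0 is dominant otherwise.
Ravi, Uma and Chen clear that bar, contributing 48 each; the remaining 4 contribute 0. Total contributed: 144.
Dev keeps 48 and receives 6.5 × 144 × 5/41 = 114.15 from the guild treasury, for a payoff of 162.15.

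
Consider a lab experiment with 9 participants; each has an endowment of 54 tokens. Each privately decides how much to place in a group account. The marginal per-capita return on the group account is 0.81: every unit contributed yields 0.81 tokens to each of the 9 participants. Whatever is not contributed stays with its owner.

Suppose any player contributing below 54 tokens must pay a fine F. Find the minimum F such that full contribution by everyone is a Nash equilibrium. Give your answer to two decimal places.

Given the others contribute fully, the best deviation is to contribute 0 (any partial contribution still incurs the fine and gives up units whose private return 0.81 is below 1).
Deviating from 54 to 0 saves 54 tokens but forfeits the deviator's share of the drop in the group account: 0.81 × 54 = 43.74.
So the deviation gain is 54 − 43.74 = 10.26, and the fine must be at least 10.26 tokens to wipe it out.

10.26 tokens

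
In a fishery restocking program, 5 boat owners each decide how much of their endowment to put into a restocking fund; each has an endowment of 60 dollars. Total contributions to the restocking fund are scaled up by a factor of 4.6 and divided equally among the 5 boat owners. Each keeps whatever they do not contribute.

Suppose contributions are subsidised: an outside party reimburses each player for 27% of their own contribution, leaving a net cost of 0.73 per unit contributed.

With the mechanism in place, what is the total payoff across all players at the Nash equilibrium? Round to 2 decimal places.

1461.00 dollars

The effective private return per unit is now (4.6/5) / 0.73 = 1.2603 > 1, so every player's dominant strategy flips to full contribution.
So the Nash equilibrium is full contribution by all 5; the group earns 5 × (60 × 0.27 + 4.6 × 60) = 1461.00.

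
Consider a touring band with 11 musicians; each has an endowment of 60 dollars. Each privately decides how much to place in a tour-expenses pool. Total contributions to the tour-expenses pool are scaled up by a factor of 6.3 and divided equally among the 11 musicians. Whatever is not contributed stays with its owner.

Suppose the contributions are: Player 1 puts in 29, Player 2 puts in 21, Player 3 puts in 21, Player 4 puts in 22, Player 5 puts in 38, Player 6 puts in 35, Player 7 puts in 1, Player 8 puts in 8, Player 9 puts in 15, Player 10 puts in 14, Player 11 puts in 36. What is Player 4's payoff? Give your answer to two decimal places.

175.45 dollars

Total contributed: 29 + 21 + 21 + 22 + 38 + 35 + 1 + 8 + 15 + 14 + 36 = 240.
Each receives 6.3 × 240 / 11 = 137.45 from the tour-expenses pool.
Player 4 keeps 60 − 22 = 38, so Player 4's payoff is 38 + 137.45 = 175.45.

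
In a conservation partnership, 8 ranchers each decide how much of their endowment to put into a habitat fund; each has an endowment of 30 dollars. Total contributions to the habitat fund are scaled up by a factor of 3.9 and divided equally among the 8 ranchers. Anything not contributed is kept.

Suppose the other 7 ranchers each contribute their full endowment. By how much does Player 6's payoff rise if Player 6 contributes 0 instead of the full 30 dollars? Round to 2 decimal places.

Switching from a contribution of 30 to 0 lets Player 6 keep an extra 30 dollars, but lowers the habitat fund by 30, which costs Player 6 their own share of that drop: 3.9/8 × 30 = 14.62.
Net gain = 30 − 14.62 = 15.38. The private return per contributed unit (0.4875) is below 1, so free-riding is indeed the best response regardless of what the others do.

15.38 dollars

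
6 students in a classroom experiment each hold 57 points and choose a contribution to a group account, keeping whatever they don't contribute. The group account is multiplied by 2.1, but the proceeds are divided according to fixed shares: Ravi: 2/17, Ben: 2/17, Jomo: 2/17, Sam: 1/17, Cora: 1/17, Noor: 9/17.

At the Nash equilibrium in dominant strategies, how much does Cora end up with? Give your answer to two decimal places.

64.04 points

Player j's private return per contributed unit is 2.1 × (j's share). Contributing is weakly dominant for j when that share is at least 1/2.1 = 0.4762, and contributing 0 is dominant otherwise.
The only share above 0.4762 is Noor's 9/17, contributing 57; the remaining 5 contribute 0. Total contributed: 57.
Cora keeps 57 and receives 2.1 × 57 × 1/17 = 7.04 from the group account, for a payoff of 64.04.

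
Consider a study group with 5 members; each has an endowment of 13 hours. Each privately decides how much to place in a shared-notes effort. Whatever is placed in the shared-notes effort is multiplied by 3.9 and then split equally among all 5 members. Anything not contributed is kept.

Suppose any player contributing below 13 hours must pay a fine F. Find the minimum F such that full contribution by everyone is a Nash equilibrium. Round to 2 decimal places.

2.86 hours

Given the others contribute fully, the best deviation is to contribute 0 (any partial contribution still incurs the fine and gives up units whose private return 0.7800 is below 1).
Deviating from 13 to 0 saves 13 hours but forfeits the deviator's share of the drop in the shared-notes effort: 3.9/5 × 13 = 10.14.
So the deviation gain is 13 − 10.14 = 2.86, and the fine must be at least 2.86 hours to wipe it out.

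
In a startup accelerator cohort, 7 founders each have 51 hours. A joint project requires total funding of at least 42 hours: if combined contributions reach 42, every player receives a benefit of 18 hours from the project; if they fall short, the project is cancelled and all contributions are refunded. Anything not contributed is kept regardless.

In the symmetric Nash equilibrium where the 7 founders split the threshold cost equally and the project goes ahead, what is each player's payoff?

Equal share of the threshold: 42/7 = 6.
At this profile no one gains by cutting their contribution: any cut drops the total below 42, the project is cancelled, contributions are refunded, and the deviator ends with 51, which is less than 51 − 6 + 18 = 63. Contributing more than 6 just wastes the excess. So contributing exactly 6 is a best response.
Each player's payoff: 51 − 6 + 18 = 63.

63 hours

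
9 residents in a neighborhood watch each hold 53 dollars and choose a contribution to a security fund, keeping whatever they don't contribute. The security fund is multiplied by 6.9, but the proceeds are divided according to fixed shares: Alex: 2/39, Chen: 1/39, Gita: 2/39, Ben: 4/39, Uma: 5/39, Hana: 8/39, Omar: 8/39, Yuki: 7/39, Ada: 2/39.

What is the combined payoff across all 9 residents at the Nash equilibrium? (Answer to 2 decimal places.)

For player j, contributing a unit is worthwhile iff 6.9 × (j's share) ≥ 1, i.e. iff j's share is at least 0.1449.
The shares above 0.1449 belong to Hana, Omar and Yuki, contributing 53 each; the remaining 6 contribute 0. Total contributed: 159.
The security fund pays out 6.9 × 159 = 1097.10 in total (split across the unequal shares, but the aggregate is all that matters for the group sum).
The 6 free-riders keep 53 each, adding 318. Group total = 318 + 1097.10 = 1415.10.

1415.10 dollars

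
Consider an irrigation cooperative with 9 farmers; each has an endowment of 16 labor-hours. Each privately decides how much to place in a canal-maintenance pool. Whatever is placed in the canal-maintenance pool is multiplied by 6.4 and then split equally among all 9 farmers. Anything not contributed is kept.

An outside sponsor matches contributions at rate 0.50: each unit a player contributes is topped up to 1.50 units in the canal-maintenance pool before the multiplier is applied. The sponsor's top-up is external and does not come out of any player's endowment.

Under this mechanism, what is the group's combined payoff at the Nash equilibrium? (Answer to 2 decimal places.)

With the mechanism, a contributed unit returns 6.4 × 1.50 / 9 = 1.0667 per unit of net cost to the contributor — now above 1 — so contributing fully is weakly dominant for every player.
So the Nash equilibrium is full contribution by all 9; the group earns 6.4 × 1.50 × 144 = 1382.40.

1382.40 labor-hours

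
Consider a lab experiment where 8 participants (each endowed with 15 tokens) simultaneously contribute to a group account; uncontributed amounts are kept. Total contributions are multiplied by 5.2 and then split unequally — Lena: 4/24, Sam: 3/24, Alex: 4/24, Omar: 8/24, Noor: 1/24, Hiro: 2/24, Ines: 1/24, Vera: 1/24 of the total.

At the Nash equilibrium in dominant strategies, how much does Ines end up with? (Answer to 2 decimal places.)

A player with share s gets back 5.2·s per unit contributed, so full contribution is dominant for anyone with s > 1/5.2 = 0.1923 and zero contribution is dominant for anyone below.
Only Omar (8/24) clears that bar, contributing 15; the remaining 7 contribute 0. Total contributed: 15.
Ines keeps 15 and receives 5.2 × 15 × 1/24 = 3.25 from the group account, for a payoff of 18.25.

18.25 tokens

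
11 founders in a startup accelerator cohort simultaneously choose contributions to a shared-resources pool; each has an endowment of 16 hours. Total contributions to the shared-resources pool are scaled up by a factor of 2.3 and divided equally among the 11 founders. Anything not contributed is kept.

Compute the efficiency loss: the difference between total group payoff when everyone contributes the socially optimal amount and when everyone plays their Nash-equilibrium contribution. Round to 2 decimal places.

228.80 hours

Each contributed unit returns 2.3/11 = 0.2091 to its contributor — below 1 — so contributing 0 is dominant for every player. At the Nash equilibrium everyone keeps their 16, and the group total is 11 × 16 = 176.
Each contributed unit returns 2.300 to the group as a whole (0.2091 to each of 11 players), which exceeds 1, so the social optimum is full contribution: group total = 2.300 × 176 = 404.80.
Efficiency loss = 404.80 − 176 = 228.80.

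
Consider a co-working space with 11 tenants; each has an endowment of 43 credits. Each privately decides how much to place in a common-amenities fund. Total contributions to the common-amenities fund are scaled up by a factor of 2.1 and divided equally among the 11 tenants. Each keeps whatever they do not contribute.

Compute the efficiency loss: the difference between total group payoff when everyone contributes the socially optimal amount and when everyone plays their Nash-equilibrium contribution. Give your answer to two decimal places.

Each contributed unit returns 2.1/11 = 0.1909 to its contributor — below 1 — so contributing 0 is dominant for every player. At the Nash equilibrium everyone keeps their 43, and the group total is 11 × 43 = 473.
Each contributed unit returns 2.100 to the group as a whole (0.1909 to each of 11 players), which exceeds 1, so the social optimum is full contribution: group total = 2.100 × 473 = 993.30.
Efficiency loss = 993.30 − 473 = 520.30.

520.30 credits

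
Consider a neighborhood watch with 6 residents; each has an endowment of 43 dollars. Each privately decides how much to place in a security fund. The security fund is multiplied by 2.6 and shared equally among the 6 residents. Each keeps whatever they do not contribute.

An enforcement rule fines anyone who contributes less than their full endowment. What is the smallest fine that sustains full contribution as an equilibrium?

Given the others contribute fully, the best deviation is to contribute 0 (any partial contribution still incurs the fine and gives up units whose private return 0.4333 is below 1).
Deviating from 43 to 0 saves 43 dollars but forfeits the deviator's share of the drop in the security fund: 2.6/6 × 43 = 18.63.
So the deviation gain is 43 − 18.63 = 24.37, and the fine must be at least 24.37 dollars to wipe it out.

24.37 dollars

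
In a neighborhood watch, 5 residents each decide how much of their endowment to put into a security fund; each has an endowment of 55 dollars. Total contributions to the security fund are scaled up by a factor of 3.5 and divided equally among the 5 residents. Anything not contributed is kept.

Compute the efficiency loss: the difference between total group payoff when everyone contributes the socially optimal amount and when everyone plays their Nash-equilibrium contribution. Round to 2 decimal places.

687.50 dollars

Each contributed unit returns 3.5/5 = 0.7000 to its contributor — below 1 — so contributing 0 is dominant for every player. At the Nash equilibrium everyone keeps their 55, and the group total is 5 × 55 = 275.
Each contributed unit returns 3.500 to the group as a whole (0.7000 to each of 5 players), which exceeds 1, so the social optimum is full contribution: group total = 3.500 × 275 = 962.50.
Efficiency loss = 962.50 − 275 = 687.50.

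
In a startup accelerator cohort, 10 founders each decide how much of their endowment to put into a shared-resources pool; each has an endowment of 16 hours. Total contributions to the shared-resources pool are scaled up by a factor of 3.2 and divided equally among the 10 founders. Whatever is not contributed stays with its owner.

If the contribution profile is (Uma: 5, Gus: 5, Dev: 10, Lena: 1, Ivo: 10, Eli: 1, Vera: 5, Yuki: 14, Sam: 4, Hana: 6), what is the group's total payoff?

294.20 hours

Total contributed: 5 + 5 + 10 + 1 + 10 + 1 + 5 + 14 + 4 + 6 = 61; total kept: 10 × 16 − 61 = 99.
The shared-resources pool pays out 3.2 × 61 = 195.20 in aggregate.
Group total = 99 + 195.20 = 294.20.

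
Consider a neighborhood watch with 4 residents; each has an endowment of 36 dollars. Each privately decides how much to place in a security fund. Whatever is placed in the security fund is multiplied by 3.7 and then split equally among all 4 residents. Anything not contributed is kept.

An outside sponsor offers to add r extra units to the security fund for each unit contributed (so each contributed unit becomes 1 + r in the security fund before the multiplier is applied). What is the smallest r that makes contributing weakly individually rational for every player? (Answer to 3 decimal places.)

With matching at rate r, one contributed unit becomes (1 + r) in the security fund and returns 3.7 × (1 + r) / 4 to the contributor.
Setting this equal to 1: 1 + r = 4/3.7 = 1.0811.
So the minimum matching rate is r = 1.0811 − 1 = 0.081.

0.081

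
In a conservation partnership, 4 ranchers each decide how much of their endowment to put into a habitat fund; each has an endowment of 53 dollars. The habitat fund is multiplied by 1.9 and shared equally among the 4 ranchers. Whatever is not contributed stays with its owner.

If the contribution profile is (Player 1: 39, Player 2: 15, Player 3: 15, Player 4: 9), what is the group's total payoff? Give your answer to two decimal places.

282.20 dollars

Total contributed: 39 + 15 + 15 + 9 = 78; total kept: 4 × 53 − 78 = 134.
The habitat fund pays out 1.9 × 78 = 148.20 in aggregate.
Group total = 134 + 148.20 = 282.20.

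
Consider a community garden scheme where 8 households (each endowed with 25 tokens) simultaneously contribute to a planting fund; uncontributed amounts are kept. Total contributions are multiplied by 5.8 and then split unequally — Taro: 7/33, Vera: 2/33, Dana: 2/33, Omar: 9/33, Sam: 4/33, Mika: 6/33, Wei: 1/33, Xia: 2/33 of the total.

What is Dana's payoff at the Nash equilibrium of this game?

Player j's private return per contributed unit is 5.8 × (j's share). Contributing is weakly dominant for j when that share is at least 1/5.8 = 0.1724, and contributing 0 is dominant otherwise.
The shares above 0.1724 belong to Taro, Omar and Mika, contributing 25 each; the remaining 5 contribute 0. Total contributed: 75.
Dana keeps 25 and receives 5.8 × 75 × 2/33 = 26.36 from the planting fund, for a payoff of 51.36.

51.36 tokens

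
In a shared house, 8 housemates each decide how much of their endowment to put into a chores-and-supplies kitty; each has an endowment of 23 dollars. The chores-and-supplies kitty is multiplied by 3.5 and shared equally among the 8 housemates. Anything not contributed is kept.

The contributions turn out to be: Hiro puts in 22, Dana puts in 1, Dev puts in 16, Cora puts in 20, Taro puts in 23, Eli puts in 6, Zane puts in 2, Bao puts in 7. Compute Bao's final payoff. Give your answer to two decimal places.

58.44 dollars

Total contributed: 22 + 1 + 16 + 20 + 23 + 6 + 2 + 7 = 97.
Each receives 3.5 × 97 / 8 = 42.44 from the chores-and-supplies kitty.
Bao keeps 23 − 7 = 16, so Bao's payoff is 16 + 42.44 = 58.44.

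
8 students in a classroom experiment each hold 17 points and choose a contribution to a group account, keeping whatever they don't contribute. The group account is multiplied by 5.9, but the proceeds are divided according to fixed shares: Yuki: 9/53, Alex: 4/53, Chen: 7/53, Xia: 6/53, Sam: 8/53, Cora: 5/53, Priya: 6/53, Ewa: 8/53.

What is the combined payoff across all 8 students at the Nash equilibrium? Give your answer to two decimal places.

A player with share s gets back 5.9·s per unit contributed, so full contribution is dominant for anyone with s > 1/5.9 = 0.1695 and zero contribution is dominant for anyone below.
Yuki alone (share 9/53) is above the threshold, contributing 17; the remaining 7 contribute 0. Total contributed: 17.
The group account pays out 5.9 × 17 = 100.30 in total (split across the unequal shares, but the aggregate is all that matters for the group sum).
The 7 free-riders keep 17 each, adding 119. Group total = 119 + 100.30 = 219.30.

219.30 points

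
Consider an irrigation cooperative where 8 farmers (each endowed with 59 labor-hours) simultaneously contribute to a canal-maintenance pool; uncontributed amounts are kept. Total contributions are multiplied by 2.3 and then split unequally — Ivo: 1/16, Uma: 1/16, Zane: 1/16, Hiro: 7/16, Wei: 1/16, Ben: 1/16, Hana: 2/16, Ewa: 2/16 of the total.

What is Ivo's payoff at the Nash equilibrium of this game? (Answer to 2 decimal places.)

Player j's private return per contributed unit is 2.3 × (j's share). Contributing is weakly dominant for j when that share is at least 1/2.3 = 0.4348, and contributing 0 is dominant otherwise.
The only share above 0.4348 is Hiro's 7/16, contributing 59; the remaining 7 contribute 0. Total contributed: 59.
Ivo keeps 59 and receives 2.3 × 59 × 1/16 = 8.48 from the canal-maintenance pool, for a payoff of 67.48.

67.48 labor-hours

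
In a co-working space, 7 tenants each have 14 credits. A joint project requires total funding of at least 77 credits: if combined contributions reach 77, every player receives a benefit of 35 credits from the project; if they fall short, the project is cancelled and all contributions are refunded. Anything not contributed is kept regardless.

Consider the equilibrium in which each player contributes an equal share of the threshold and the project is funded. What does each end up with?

Equal share of the threshold: 77/7 = 11.
At this profile no one gains by cutting their contribution: any cut drops the total below 77, the project is cancelled, contributions are refunded, and the deviator ends with 14, which is less than 14 − 11 + 35 = 38. Contributing more than 11 just wastes the excess. So contributing exactly 11 is a best response.
Each player's payoff: 14 − 11 + 35 = 38.

38 credits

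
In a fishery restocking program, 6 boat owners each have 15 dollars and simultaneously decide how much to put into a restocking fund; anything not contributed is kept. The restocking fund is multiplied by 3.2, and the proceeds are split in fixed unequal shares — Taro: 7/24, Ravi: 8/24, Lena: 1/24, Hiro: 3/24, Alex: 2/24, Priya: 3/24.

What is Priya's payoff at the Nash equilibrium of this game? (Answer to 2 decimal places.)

21.00 dollars

Each unit j contributes comes back to j as 3.2 × (j's share), so j prefers to contribute only if that share exceeds 1/3.2 = 0.3125; otherwise keeping the unit dominates.
Ravi alone (share 8/24) is above the threshold, contributing 15; the remaining 5 contribute 0. Total contributed: 15.
Priya keeps 15 and receives 3.2 × 15 × 3/24 = 6.00 from the restocking fund, for a payoff of 21.00.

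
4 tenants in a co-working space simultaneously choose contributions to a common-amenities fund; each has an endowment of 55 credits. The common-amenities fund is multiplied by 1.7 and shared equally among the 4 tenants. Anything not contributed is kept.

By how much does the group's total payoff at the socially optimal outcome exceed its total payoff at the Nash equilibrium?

Each contributed unit returns 1.7/4 = 0.4250 to its contributor — below 1 — so contributing 0 is dominant for every player. At the Nash equilibrium everyone keeps their 55, and the group total is 4 × 55 = 220.
Each contributed unit returns 1.700 to the group as a whole (0.4250 to each of 4 players), which exceeds 1, so the social optimum is full contribution: group total = 1.700 × 220 = 374.00.
Efficiency loss = 374.00 − 220 = 154.00.

154.00 credits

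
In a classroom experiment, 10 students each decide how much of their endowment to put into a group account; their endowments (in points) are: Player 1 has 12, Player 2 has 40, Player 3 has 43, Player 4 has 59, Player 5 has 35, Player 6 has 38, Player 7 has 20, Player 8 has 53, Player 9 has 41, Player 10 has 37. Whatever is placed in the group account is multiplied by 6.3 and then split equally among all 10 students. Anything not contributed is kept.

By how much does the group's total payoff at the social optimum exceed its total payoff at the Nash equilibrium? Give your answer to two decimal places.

2003.40 points

The private return per contributed unit is 6.3/10 = 0.6300 < 1 for every player regardless of endowment, so the Nash equilibrium is zero contribution and the group total is Σ E_j = 12 + 40 + 43 + 59 + 35 + 38 + 20 + 53 + 41 + 37 = 378.
Each contributed unit returns 6.300 to the group, so the social optimum is full contribution by everyone: group total = 6.300 × 378 = 2381.40.
Efficiency loss = (6.300 − 1) × 378 = 2003.40.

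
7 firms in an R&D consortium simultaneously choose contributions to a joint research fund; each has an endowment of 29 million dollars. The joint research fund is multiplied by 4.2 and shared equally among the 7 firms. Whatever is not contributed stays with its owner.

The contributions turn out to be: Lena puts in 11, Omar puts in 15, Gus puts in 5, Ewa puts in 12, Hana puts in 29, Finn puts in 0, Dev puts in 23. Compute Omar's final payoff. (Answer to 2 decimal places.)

Total contributed: 11 + 15 + 5 + 12 + 29 + 0 + 23 = 95.
Each receives 4.2 × 95 / 7 = 57.00 from the joint research fund.
Omar keeps 29 − 15 = 14, so Omar's payoff is 14 + 57.00 = 71.00.

71.00 million dollars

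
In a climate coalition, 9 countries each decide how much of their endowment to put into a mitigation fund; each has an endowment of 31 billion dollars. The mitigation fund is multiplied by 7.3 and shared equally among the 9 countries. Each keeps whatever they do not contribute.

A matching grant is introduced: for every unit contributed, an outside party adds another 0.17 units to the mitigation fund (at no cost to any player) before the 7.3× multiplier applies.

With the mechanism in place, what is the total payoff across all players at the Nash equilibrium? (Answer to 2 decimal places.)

Even with the mechanism, each unit contributed returns only 7.3 × 1.17 / 9 = 0.9490 per unit of net cost, so contributing nothing is still dominant.
At the Nash equilibrium no one contributes; group total payoff = 9 × 31 = 279.

279.00 billion dollars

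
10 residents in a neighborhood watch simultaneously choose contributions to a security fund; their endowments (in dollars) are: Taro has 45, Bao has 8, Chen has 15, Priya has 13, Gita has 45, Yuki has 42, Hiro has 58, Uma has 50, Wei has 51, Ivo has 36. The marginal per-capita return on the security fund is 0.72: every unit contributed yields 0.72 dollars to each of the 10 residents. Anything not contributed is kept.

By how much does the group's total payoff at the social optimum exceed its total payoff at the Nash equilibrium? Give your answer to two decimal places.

2250.60 dollars

The private return per contributed unit is 0.72 < 1 for everyone, so the Nash equilibrium is zero contribution and the group total is Σ E_j = 45 + 8 + 15 + 13 + 45 + 42 + 58 + 50 + 51 + 36 = 363.
Each contributed unit returns 7.200 to the group, so the social optimum is full contribution by everyone: group total = 7.200 × 363 = 2613.60.
Efficiency loss = (7.200 − 1) × 363 = 2250.60.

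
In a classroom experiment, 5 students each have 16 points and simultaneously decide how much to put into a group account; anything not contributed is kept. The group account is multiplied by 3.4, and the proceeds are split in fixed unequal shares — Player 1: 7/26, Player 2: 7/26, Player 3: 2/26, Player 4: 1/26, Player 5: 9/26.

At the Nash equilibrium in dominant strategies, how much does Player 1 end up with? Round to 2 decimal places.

A player with share s gets back 3.4·s per unit contributed, so full contribution is dominant for anyone with s > 1/3.4 = 0.2941 and zero contribution is dominant for anyone below.
Only Player 5 (9/26) clears that bar, contributing 16; the remaining 4 contribute 0. Total contributed: 16.
Player 1 keeps 16 and receives 3.4 × 16 × 7/26 = 14.65 from the group account, for a payoff of 30.65.

30.65 points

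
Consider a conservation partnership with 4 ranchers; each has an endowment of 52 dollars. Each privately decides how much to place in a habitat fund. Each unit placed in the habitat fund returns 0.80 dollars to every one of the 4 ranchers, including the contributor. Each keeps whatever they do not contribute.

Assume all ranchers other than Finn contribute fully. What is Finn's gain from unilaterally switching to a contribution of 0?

Switching from a contribution of 52 to 0 lets Finn keep an extra 52 dollars, but lowers the habitat fund by 52, which costs Finn their own share of that drop: 0.80 × 52 = 41.60.
Net gain = 52 − 41.60 = 10.40. The private return per contributed unit (0.80) is below 1, so free-riding is indeed the best response regardless of what the others do.

10.40 dollars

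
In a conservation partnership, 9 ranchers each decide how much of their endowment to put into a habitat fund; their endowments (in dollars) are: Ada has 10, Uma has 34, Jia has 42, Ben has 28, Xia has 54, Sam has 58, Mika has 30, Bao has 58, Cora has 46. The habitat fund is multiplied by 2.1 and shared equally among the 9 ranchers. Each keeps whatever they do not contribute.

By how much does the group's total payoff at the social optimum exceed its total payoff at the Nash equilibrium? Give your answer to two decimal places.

396.00 dollars

The private return per contributed unit is 2.1/9 = 0.2333 < 1 for every player regardless of endowment, so the Nash equilibrium is zero contribution and the group total is Σ E_j = 10 + 34 + 42 + 28 + 54 + 58 + 30 + 58 + 46 = 360.
Each contributed unit returns 2.100 to the group, so the social optimum is full contribution by everyone: group total = 2.100 × 360 = 756.00.
Efficiency loss = (2.100 − 1) × 360 = 396.00.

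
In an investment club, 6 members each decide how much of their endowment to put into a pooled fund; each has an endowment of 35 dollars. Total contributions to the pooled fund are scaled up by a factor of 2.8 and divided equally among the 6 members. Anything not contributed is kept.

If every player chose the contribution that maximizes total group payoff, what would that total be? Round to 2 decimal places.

588.00 dollars

Each contributed unit returns 2.800 to the group as a whole (0.4667 to each of 6 players), which exceeds 1, so the social optimum is full contribution: group total = 2.800 × 210 = 588.00.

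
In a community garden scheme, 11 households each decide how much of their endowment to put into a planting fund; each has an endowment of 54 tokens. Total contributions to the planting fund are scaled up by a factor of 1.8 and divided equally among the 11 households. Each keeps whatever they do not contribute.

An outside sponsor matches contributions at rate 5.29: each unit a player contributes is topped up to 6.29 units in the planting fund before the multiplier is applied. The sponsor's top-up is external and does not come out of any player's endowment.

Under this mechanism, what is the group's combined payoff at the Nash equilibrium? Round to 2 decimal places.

6725.27 tokens

Under the mechanism each unit contributed yields 1.8 × 6.29 / 11 = 1.0293 back to its contributor per unit of net cost, which exceeds 1, making full contribution the dominant choice for everyone.
So the Nash equilibrium is full contribution by all 11; the group earns 1.8 × 6.29 × 594 = 6725.27.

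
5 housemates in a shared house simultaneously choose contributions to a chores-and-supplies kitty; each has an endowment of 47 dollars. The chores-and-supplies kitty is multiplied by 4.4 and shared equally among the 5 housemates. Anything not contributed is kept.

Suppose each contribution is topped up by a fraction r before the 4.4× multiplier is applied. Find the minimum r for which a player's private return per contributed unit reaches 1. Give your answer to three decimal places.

With matching at rate r, one contributed unit becomes (1 + r) in the chores-and-supplies kitty and returns 4.4 × (1 + r) / 5 to the contributor.
Setting this equal to 1: 1 + r = 5/4.4 = 1.1364.
So the minimum matching rate is r = 1.1364 − 1 = 0.136.

0.136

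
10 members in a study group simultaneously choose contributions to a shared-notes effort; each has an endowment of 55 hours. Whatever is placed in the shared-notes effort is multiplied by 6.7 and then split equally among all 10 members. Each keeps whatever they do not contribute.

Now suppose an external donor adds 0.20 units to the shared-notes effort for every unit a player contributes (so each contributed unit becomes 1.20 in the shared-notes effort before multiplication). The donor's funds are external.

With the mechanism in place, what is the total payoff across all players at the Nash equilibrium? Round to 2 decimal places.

Even with the mechanism, each unit contributed returns only 6.7 × 1.20 / 10 = 0.8040 per unit of net cost, so contributing nothing is still dominant.
Everyone keeps their endowment and the group total is 10 × 55 = 550.

550.00 hours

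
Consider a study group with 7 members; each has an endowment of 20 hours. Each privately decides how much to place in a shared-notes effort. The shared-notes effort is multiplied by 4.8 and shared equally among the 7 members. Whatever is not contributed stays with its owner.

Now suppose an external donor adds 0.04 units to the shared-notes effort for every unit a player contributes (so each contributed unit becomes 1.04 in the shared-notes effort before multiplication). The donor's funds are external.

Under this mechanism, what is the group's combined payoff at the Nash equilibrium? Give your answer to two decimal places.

Even with the mechanism, each unit contributed returns only 4.8 × 1.04 / 7 = 0.7131 per unit of net cost, so contributing nothing is still dominant.
Everyone keeps their endowment and the group total is 7 × 20 = 140.

140.00 hours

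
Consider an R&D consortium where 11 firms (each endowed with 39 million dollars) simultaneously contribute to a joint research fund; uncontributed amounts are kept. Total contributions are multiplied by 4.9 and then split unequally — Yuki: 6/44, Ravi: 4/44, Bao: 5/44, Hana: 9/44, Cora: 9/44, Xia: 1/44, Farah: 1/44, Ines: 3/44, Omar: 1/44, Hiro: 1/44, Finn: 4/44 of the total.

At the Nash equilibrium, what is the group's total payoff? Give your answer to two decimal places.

A player with share s gets back 4.9·s per unit contributed, so full contribution is dominant for anyone with s > 1/4.9 = 0.2041 and zero contribution is dominant for anyone below.
The shares above 0.2041 belong to Hana and Cora, contributing 39 each; the remaining 9 contribute 0. Total contributed: 78.
The joint research fund pays out 4.9 × 78 = 382.20 in total (split across the unequal shares, but the aggregate is all that matters for the group sum).
The 9 free-riders keep 39 each, adding 351. Group total = 351 + 382.20 = 733.20.

733.20 million dollars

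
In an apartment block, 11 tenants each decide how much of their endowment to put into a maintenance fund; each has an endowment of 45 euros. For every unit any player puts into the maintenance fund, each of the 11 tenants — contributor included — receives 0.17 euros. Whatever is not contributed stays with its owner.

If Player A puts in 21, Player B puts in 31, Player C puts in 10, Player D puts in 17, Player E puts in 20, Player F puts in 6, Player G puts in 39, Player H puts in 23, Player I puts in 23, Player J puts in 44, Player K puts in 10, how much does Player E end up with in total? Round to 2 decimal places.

Total contributed: 21 + 31 + 10 + 17 + 20 + 6 + 39 + 23 + 23 + 44 + 10 = 244.
Each receives 0.17 × 244 = 41.48 from the maintenance fund.
Player E keeps 45 − 20 = 25, so Player E's payoff is 25 + 41.48 = 66.48.

66.48 euros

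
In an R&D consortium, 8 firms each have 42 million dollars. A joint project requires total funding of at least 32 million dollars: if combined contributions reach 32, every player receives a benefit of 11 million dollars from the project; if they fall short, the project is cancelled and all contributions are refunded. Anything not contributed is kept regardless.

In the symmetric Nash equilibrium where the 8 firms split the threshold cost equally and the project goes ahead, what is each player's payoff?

49 million dollars

Equal share of the threshold: 32/8 = 4.
At this profile no one gains by cutting their contribution: any cut drops the total below 32, the project is cancelled, contributions are refunded, and the deviator ends with 42, which is less than 42 − 4 + 11 = 49. Contributing more than 4 just wastes the excess. So contributing exactly 4 is a best response.
Each player's payoff: 42 − 4 + 11 = 49.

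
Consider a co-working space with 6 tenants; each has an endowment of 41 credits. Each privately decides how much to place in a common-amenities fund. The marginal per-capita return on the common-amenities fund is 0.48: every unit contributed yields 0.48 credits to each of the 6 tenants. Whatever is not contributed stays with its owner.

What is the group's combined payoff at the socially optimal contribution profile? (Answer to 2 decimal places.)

708.48 credits

Each contributed unit returns 2.880 to the group as a whole (0.48 to each of 6 players), which exceeds 1, so the social optimum is full contribution: group total = 2.880 × 246 = 708.48.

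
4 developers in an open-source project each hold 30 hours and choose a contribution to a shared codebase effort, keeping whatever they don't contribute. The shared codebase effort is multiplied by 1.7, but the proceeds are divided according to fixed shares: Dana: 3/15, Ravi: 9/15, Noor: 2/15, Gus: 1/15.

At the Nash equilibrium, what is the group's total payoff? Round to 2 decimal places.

141.00 hours

Each unit j contributes comes back to j as 1.7 × (j's share), so j prefers to contribute only if that share exceeds 1/1.7 = 0.5882; otherwise keeping the unit dominates.
Only Ravi (9/15) clears that bar, contributing 30; the remaining 3 contribute 0. Total contributed: 30.
The shared codebase effort pays out 1.7 × 30 = 51.00 in total (split across the unequal shares, but the aggregate is all that matters for the group sum).
The 3 free-riders keep 30 each, adding 90. Group total = 90 + 51.00 = 141.00.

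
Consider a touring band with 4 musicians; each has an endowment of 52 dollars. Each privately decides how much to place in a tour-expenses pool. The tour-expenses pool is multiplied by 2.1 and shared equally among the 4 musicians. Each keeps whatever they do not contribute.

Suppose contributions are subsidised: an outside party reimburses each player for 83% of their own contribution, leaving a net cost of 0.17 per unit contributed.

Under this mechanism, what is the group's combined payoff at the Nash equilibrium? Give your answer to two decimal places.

609.44 dollars

Under the mechanism each unit contributed yields (2.1/4) / 0.17 = 3.0882 back to its contributor per unit of net cost, which exceeds 1, making full contribution the dominant choice for everyone.
At the Nash equilibrium everyone contributes 52. Group total payoff = 4 × (52 × 0.83 + 2.1 × 52) = 609.44.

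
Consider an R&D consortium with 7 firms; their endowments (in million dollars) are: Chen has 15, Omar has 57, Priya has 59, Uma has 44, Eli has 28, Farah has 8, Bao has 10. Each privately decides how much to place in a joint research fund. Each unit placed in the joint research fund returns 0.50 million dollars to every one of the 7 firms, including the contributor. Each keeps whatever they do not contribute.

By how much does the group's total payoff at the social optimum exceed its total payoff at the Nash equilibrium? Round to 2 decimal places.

552.50 million dollars

The private return per contributed unit is 0.50 < 1 for everyone, so the Nash equilibrium is zero contribution and the group total is Σ E_j = 15 + 57 + 59 + 44 + 28 + 8 + 10 = 221.
Each contributed unit returns 3.500 to the group, so the social optimum is full contribution by everyone: group total = 3.500 × 221 = 773.50.
Efficiency loss = (3.500 − 1) × 221 = 552.50.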